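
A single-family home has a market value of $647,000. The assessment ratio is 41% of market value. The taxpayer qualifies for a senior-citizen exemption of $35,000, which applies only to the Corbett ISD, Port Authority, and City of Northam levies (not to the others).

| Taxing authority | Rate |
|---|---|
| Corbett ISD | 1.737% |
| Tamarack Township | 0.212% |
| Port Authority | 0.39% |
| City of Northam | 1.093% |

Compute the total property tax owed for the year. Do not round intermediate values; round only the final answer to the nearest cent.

Assessed value = $647,000 × 0.41 = $265,270
Corbett ISD: ($265,270 − $35,000) × 0.01737 = $230,270 × 0.01737 = $3,999.7899
Tamarack Township: $265,270 × 0.00212 = $562.3724
Port Authority: ($265,270 − $35,000) × 0.0039 = $230,270 × 0.0039 = $898.053
City of Northam: ($265,270 − $35,000) × 0.01093 = $230,270 × 0.01093 = $2,516.8511
Total = $7,977.0664

$7,977.07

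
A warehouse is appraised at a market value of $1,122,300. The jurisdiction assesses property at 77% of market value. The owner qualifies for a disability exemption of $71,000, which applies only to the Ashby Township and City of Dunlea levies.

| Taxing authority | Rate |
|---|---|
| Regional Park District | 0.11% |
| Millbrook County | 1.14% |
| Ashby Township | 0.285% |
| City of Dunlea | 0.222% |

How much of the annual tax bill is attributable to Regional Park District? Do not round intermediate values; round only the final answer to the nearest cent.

Assessed value = $1,122,300 × 0.77 = $864,171
Regional Park District taxable value = $864,171 (exemption does not apply)
Regional Park District levy = $864,171 × 0.0011 = $950.5881

$950.59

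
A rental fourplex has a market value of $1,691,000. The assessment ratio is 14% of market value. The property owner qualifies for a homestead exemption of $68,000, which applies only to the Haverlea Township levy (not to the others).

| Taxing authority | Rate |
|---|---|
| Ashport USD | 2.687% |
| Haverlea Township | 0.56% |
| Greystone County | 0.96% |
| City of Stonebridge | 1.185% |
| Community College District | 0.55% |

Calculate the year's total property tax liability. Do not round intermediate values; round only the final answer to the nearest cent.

$13,686.29

Assessed value = $1,691,000 × 0.14 = $236,740
Ashport USD: $236,740 × 0.02687 = $6,361.2038
Haverlea Township: ($236,740 − $68,000) × 0.0056 = $168,740 × 0.0056 = $944.944
Greystone County: $236,740 × 0.0096 = $2,272.704
City of Stonebridge: $236,740 × 0.01185 = $2,805.369
Community College District: $236,740 × 0.0055 = $1,302.07
Total = $13,686.2908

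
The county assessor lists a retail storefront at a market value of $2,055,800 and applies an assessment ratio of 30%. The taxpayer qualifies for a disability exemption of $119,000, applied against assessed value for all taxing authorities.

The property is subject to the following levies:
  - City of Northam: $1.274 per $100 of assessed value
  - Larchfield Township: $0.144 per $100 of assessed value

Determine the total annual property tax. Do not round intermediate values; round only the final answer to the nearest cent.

Assessed value = $2,055,800 × 0.3 = $616,740
Taxable value = $616,740 − $119,000 = $497,740
City of Northam: $497,740 × 0.01274 = $6,341.2076
Larchfield Township: $497,740 × 0.00144 = $716.7456
Total = $6,341.2076 + $716.7456 = $7,057.9532

$7,057.95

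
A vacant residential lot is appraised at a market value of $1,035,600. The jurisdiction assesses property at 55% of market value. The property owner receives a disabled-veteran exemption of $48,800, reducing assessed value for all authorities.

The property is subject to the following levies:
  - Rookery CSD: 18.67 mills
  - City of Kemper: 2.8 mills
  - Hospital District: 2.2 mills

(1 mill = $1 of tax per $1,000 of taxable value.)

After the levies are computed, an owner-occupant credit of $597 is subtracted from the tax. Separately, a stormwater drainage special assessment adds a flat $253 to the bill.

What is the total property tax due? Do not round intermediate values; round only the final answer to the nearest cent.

Assessed value = $1,035,600 × 0.55 = $569,580
Taxable value = $569,580 − $48,800 = $520,780
Rookery CSD: $520,780 × 0.01867 = $9,722.9626
City of Kemper: $520,780 × 0.0028 = $1,458.184
Hospital District: $520,780 × 0.0022 = $1,145.716
Levies subtotal = $12,326.8626
After credit = $12,326.8626 − $597 = $11,729.8626
Total = $11,729.8626 + $253 = $11,982.8626

$11,982.86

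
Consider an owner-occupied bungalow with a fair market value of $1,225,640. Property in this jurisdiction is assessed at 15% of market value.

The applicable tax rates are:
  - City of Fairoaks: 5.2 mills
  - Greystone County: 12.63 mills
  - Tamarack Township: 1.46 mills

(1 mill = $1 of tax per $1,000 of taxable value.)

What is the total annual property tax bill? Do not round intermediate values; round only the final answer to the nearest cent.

$3,546.39

Assessed value = $1,225,640 × 0.15 = $183,846
City of Fairoaks: $183,846 × 0.0052 = $955.9992
Greystone County: $183,846 × 0.01263 = $2,321.97498
Tamarack Township: $183,846 × 0.00146 = $268.41516
Total = $955.9992 + $2,321.97498 + $268.41516 = $3,546.38934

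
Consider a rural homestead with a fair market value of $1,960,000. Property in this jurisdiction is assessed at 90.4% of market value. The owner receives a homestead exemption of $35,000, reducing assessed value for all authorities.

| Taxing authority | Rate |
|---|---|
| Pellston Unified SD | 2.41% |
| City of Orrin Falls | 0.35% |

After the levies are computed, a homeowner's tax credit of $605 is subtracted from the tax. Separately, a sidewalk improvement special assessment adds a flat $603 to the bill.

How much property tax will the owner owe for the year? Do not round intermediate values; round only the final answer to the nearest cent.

$47,934.78

Assessed value = $1,960,000 × 0.904 = $1,771,840
Taxable value = $1,771,840 − $35,000 = $1,736,840
Pellston Unified SD: $1,736,840 × 0.0241 = $41,857.844
City of Orrin Falls: $1,736,840 × 0.0035 = $6,078.94
Levies subtotal = $47,936.784
After credit = $47,936.784 − $605 = $47,331.784
Total = $47,331.784 + $603 = $47,934.784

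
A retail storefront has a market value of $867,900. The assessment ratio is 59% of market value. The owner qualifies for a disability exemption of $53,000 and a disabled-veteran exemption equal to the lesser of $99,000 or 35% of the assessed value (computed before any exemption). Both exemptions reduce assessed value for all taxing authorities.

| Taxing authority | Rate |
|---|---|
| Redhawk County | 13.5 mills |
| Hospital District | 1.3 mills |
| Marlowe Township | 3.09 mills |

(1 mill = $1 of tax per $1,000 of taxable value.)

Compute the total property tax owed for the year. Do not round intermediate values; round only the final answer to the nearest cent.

$6,441.49

Assessed value = $867,900 × 0.59 = $512,061
Disabled-veteran exemption = min($99,000, 35% × $512,061) = min($99,000, $179,221.35) = $99,000 (dollar cap binds)
Taxable value = $512,061 − $53,000 − $99,000 = $360,061
Redhawk County: $360,061 × 0.0135 = $4,860.8235
Hospital District: $360,061 × 0.0013 = $468.0793
Marlowe Township: $360,061 × 0.00309 = $1,112.58849
Total = $6,441.49129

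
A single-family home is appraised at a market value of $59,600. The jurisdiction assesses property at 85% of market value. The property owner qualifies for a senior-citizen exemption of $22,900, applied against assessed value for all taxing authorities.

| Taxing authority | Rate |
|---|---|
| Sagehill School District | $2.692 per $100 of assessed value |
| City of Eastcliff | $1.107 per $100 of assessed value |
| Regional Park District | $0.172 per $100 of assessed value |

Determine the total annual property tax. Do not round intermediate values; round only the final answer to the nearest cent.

$1,102.35

Assessed value = $59,600 × 0.85 = $50,660
Taxable value = $50,660 − $22,900 = $27,760
Sagehill School District: $27,760 × 0.02692 = $747.2992
City of Eastcliff: $27,760 × 0.01107 = $307.3032
Regional Park District: $27,760 × 0.00172 = $47.7472
Total = $747.2992 + $307.3032 + $47.7472 = $1,102.3496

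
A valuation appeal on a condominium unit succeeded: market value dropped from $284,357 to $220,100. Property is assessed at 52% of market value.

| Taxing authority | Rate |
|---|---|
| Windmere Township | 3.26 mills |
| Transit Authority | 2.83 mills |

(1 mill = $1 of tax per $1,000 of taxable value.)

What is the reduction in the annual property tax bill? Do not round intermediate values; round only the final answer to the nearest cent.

Old assessed value = $284,357 × 0.52 = $147,865.64
New assessed value = $220,100 × 0.52 = $114,452
Combined rate = 0.00326 + 0.00283 = 0.00609
Old tax = $147,865.64 × 0.00609 = $900.5017476
New tax = $114,452 × 0.00609 = $697.01268
Reduction = $900.5017476 − $697.01268 = $203.4890676

$203.49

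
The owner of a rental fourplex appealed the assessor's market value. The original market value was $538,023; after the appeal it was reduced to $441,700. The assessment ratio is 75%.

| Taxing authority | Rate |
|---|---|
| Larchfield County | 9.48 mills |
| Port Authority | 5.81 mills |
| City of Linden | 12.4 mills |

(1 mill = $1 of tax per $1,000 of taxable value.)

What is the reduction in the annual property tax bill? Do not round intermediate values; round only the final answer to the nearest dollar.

Old assessed value = $538,023 × 0.75 = $403,517.25
New assessed value = $441,700 × 0.75 = $331,275
Combined rate = 0.00948 + 0.00581 + 0.0124 = 0.02769
Old tax = $403,517.25 × 0.02769 = $11,173.3926525
New tax = $331,275 × 0.02769 = $9,173.00475
Reduction = $11,173.3926525 − $9,173.00475 = $2,000.3879025

$2,000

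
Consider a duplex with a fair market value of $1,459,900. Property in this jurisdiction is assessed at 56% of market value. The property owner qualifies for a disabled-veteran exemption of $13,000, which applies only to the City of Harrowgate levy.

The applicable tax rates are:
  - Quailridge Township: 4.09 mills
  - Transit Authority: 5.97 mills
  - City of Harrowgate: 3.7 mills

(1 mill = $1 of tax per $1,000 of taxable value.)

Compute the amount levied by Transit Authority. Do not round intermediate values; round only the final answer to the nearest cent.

$4,880.74

Assessed value = $1,459,900 × 0.56 = $817,544
Transit Authority taxable value = $817,544 (exemption does not apply)
Transit Authority levy = $817,544 × 0.00597 = $4,880.73768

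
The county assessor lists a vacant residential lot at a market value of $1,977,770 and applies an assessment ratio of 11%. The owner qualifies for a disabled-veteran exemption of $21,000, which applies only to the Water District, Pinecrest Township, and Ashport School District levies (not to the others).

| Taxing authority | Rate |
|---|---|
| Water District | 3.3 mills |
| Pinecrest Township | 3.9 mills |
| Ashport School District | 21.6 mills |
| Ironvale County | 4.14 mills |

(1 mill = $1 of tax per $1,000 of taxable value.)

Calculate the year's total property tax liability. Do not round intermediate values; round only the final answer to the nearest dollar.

$6,561

Assessed value = $1,977,770 × 0.11 = $217,554.7
Water District: ($217,554.7 − $21,000) × 0.0033 = $196,554.7 × 0.0033 = $648.63051
Pinecrest Township: ($217,554.7 − $21,000) × 0.0039 = $196,554.7 × 0.0039 = $766.56333
Ashport School District: ($217,554.7 − $21,000) × 0.0216 = $196,554.7 × 0.0216 = $4,245.58152
Ironvale County: $217,554.7 × 0.00414 = $900.676458
Total = $6,561.451818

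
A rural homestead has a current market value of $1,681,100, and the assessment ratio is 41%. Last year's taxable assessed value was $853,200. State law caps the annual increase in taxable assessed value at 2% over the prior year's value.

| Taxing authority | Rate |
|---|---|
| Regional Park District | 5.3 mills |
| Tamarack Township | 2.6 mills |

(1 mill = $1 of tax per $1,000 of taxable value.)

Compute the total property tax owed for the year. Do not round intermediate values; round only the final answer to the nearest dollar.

$5,445

Uncapped assessed value = $1,681,100 × 0.41 = $689,251
Cap limit = $853,200 × 1.02 = $870,264
Taxable assessed value = min($689,251, $870,264) = $689,251 (cap does not bind)
Regional Park District: $689,251 × 0.0053 = $3,653.0303
Tamarack Township: $689,251 × 0.0026 = $1,792.0526
Total = $5,445.0829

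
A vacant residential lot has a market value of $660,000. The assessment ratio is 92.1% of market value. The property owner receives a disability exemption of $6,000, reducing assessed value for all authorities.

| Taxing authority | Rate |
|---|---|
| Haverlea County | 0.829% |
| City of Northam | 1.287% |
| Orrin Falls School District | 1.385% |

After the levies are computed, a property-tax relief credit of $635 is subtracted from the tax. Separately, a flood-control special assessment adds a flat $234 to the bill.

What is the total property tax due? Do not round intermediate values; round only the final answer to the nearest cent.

Assessed value = $660,000 × 0.921 = $607,860
Taxable value = $607,860 − $6,000 = $601,860
Haverlea County: $601,860 × 0.00829 = $4,989.4194
City of Northam: $601,860 × 0.01287 = $7,745.9382
Orrin Falls School District: $601,860 × 0.01385 = $8,335.761
Levies subtotal = $21,071.1186
After credit = $21,071.1186 − $635 = $20,436.1186
Total = $20,436.1186 + $234 = $20,670.1186

$20,670.12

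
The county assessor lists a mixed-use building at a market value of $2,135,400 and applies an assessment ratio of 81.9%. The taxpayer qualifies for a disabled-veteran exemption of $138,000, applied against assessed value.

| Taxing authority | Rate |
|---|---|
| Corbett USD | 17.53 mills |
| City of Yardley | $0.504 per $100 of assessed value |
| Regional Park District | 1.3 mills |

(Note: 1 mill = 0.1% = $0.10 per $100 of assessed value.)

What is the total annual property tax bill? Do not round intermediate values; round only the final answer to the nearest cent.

$38,452.01

Assessed value = $2,135,400 × 0.819 = $1,748,892.6
Taxable value = $1,748,892.6 − $138,000 = $1,610,892.6
Corbett USD: $1,610,892.6 × 0.01753 = $28,238.947278
City of Yardley: $1,610,892.6 × 0.00504 = $8,118.898704
Regional Park District: $1,610,892.6 × 0.0013 = $2,094.16038
Total = $38,452.006362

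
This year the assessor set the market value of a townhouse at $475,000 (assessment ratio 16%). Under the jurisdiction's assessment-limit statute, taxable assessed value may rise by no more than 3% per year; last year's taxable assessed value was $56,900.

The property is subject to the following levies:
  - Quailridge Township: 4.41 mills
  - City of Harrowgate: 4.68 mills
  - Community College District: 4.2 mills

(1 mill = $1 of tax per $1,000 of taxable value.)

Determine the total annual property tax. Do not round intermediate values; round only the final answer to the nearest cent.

Uncapped assessed value = $475,000 × 0.16 = $76,000
Cap limit = $56,900 × 1.03 = $58,607
Taxable assessed value = min($76,000, $58,607) = $58,607 (cap binds)
Quailridge Township: $58,607 × 0.00441 = $258.45687
City of Harrowgate: $58,607 × 0.00468 = $274.28076
Community College District: $58,607 × 0.0042 = $246.1494
Total = $778.88703

$778.89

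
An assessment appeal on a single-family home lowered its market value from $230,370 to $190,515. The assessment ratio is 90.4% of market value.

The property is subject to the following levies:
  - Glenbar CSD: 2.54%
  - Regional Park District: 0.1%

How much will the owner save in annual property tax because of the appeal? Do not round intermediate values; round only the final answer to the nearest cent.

Old assessed value = $230,370 × 0.904 = $208,254.48
New assessed value = $190,515 × 0.904 = $172,225.56
Combined rate = 0.0254 + 0.001 = 0.0264
Old tax = $208,254.48 × 0.0264 = $5,497.918272
New tax = $172,225.56 × 0.0264 = $4,546.754784
Reduction = $5,497.918272 − $4,546.754784 = $951.163488

$951.16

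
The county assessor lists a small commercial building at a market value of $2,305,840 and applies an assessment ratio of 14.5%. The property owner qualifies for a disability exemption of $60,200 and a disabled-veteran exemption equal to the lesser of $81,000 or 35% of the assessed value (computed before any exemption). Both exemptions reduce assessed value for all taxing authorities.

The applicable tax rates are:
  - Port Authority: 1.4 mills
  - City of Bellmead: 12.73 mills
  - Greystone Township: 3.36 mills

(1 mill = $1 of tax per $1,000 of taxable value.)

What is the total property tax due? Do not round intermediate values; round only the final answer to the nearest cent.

Assessed value = $2,305,840 × 0.145 = $334,346.8
Disabled-veteran exemption = min($81,000, 35% × $334,346.8) = min($81,000, $117,021.38) = $81,000 (dollar cap binds)
Taxable value = $334,346.8 − $60,200 − $81,000 = $193,146.8
Port Authority: $193,146.8 × 0.0014 = $270.40552
City of Bellmead: $193,146.8 × 0.01273 = $2,458.758764
Greystone Township: $193,146.8 × 0.00336 = $648.973248
Total = $3,378.137532

$3,378.14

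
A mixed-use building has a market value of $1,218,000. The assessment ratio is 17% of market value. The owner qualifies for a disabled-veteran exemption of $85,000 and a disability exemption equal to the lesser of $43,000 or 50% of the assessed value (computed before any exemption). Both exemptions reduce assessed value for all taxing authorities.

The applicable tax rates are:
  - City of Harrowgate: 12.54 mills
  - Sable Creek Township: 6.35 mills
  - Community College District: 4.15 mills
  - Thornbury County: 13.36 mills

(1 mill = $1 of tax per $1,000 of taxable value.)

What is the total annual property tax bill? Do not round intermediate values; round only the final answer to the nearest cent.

$2,877.78

Assessed value = $1,218,000 × 0.17 = $207,060
Disability exemption = min($43,000, 50% × $207,060) = min($43,000, $103,530) = $43,000 (dollar cap binds)
Taxable value = $207,060 − $85,000 − $43,000 = $79,060
City of Harrowgate: $79,060 × 0.01254 = $991.4124
Sable Creek Township: $79,060 × 0.00635 = $502.031
Community College District: $79,060 × 0.00415 = $328.099
Thornbury County: $79,060 × 0.01336 = $1,056.2416
Total = $2,877.784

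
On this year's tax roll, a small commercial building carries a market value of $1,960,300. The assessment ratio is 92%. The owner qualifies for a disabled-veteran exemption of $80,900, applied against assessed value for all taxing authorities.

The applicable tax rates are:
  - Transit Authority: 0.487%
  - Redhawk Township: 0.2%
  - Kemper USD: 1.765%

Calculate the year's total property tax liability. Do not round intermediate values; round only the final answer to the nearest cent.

Assessed value = $1,960,300 × 0.92 = $1,803,476
Taxable value = $1,803,476 − $80,900 = $1,722,576
Transit Authority: $1,722,576 × 0.00487 = $8,388.94512
Redhawk Township: $1,722,576 × 0.002 = $3,445.152
Kemper USD: $1,722,576 × 0.01765 = $30,403.4664
Total = $8,388.94512 + $3,445.152 + $30,403.4664 = $42,237.56352

$42,237.56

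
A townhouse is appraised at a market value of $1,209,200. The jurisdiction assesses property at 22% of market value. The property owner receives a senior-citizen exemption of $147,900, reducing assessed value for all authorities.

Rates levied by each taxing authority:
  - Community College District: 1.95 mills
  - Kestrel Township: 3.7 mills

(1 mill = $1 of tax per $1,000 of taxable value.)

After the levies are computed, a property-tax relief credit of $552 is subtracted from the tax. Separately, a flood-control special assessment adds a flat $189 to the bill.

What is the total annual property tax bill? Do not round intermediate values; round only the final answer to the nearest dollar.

Assessed value = $1,209,200 × 0.22 = $266,024
Taxable value = $266,024 − $147,900 = $118,124
Community College District: $118,124 × 0.00195 = $230.3418
Kestrel Township: $118,124 × 0.0037 = $437.0588
Levies subtotal = $667.4006
After credit = $667.4006 − $552 = $115.4006
Total = $115.4006 + $189 = $304.4006

$304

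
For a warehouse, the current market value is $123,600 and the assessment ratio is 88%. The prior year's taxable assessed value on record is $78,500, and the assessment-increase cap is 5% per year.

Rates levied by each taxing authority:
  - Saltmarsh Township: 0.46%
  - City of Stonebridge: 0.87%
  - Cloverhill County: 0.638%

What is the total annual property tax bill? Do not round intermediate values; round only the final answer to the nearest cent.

Uncapped assessed value = $123,600 × 0.88 = $108,768
Cap limit = $78,500 × 1.05 = $82,425
Taxable assessed value = min($108,768, $82,425) = $82,425 (cap binds)
Saltmarsh Township: $82,425 × 0.0046 = $379.155
City of Stonebridge: $82,425 × 0.0087 = $717.0975
Cloverhill County: $82,425 × 0.00638 = $525.8715
Total = $1,622.124

$1,622.12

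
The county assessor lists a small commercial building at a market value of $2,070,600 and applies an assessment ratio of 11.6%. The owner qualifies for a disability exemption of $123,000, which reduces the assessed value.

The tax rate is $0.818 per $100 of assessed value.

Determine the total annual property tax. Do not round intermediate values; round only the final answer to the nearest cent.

Assessed value = $2,070,600 × 0.116 = $240,189.6
Taxable value = $240,189.6 − $123,000 = $117,189.6
Tax = $117,189.6 × 0.00818 = $958.610928

$958.61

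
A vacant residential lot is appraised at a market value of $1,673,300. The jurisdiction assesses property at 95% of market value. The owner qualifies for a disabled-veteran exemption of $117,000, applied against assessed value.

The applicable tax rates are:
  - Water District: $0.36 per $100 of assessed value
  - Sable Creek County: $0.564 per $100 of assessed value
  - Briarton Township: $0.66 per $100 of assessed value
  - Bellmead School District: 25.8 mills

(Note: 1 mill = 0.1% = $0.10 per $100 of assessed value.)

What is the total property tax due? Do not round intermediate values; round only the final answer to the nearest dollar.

$61,321

Assessed value = $1,673,300 × 0.95 = $1,589,635
Taxable value = $1,589,635 − $117,000 = $1,472,635
Water District: $1,472,635 × 0.0036 = $5,301.486
Sable Creek County: $1,472,635 × 0.00564 = $8,305.6614
Briarton Township: $1,472,635 × 0.0066 = $9,719.391
Bellmead School District: $1,472,635 × 0.0258 = $37,993.983
Total = $61,320.5214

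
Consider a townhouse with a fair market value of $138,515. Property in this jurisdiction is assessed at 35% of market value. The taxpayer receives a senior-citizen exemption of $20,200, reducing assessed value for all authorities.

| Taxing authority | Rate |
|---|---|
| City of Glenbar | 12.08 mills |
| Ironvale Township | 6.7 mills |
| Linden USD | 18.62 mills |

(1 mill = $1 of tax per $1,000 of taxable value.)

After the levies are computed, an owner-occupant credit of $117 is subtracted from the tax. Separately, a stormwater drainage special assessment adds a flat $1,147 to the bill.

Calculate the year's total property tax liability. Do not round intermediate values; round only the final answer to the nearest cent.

$2,087.68

Assessed value = $138,515 × 0.35 = $48,480.25
Taxable value = $48,480.25 − $20,200 = $28,280.25
City of Glenbar: $28,280.25 × 0.01208 = $341.62542
Ironvale Township: $28,280.25 × 0.0067 = $189.477675
Linden USD: $28,280.25 × 0.01862 = $526.578255
Levies subtotal = $1,057.68135
After credit = $1,057.68135 − $117 = $940.68135
Total = $940.68135 + $1,147 = $2,087.68135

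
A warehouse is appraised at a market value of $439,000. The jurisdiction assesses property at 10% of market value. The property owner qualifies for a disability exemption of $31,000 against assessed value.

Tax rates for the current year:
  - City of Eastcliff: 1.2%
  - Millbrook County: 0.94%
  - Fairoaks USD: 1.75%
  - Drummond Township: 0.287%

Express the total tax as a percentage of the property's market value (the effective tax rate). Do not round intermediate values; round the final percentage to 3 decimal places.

0.123%

Assessed value = $439,000 × 0.1 = $43,900
Taxable value = $43,900 − $31,000 = $12,900
City of Eastcliff: $12,900 × 0.012 = $154.8
Millbrook County: $12,900 × 0.0094 = $121.26
Fairoaks USD: $12,900 × 0.0175 = $225.75
Drummond Township: $12,900 × 0.00287 = $37.023
Total tax = $538.833
Effective rate = $538.833 ÷ $439,000 = 0.123% of market value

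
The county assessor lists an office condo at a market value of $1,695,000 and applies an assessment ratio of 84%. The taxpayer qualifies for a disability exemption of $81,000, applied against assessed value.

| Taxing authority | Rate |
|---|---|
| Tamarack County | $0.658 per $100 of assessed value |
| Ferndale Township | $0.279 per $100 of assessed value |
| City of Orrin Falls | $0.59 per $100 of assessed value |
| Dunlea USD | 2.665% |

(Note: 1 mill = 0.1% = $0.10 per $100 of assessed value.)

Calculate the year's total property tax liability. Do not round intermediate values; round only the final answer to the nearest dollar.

$56,290

Assessed value = $1,695,000 × 0.84 = $1,423,800
Taxable value = $1,423,800 − $81,000 = $1,342,800
Tamarack County: $1,342,800 × 0.00658 = $8,835.624
Ferndale Township: $1,342,800 × 0.00279 = $3,746.412
City of Orrin Falls: $1,342,800 × 0.0059 = $7,922.52
Dunlea USD: $1,342,800 × 0.02665 = $35,785.62
Total = $56,290.176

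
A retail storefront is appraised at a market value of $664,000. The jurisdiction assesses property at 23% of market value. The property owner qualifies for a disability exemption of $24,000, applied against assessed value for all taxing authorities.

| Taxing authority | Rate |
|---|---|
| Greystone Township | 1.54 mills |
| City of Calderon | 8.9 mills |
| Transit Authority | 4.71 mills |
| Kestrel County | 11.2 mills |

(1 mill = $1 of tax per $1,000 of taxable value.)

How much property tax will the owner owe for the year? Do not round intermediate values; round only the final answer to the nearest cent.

$3,391.77

Assessed value = $664,000 × 0.23 = $152,720
Taxable value = $152,720 − $24,000 = $128,720
Greystone Township: $128,720 × 0.00154 = $198.2288
City of Calderon: $128,720 × 0.0089 = $1,145.608
Transit Authority: $128,720 × 0.00471 = $606.2712
Kestrel County: $128,720 × 0.0112 = $1,441.664
Total = $198.2288 + $1,145.608 + $606.2712 + $1,441.664 = $3,391.772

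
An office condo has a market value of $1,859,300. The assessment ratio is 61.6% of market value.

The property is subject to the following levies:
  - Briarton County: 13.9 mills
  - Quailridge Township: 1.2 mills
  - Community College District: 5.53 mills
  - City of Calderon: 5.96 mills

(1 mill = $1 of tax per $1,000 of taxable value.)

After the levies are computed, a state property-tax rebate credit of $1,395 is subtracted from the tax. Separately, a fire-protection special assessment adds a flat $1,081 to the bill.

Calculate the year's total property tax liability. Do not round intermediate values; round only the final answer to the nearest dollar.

Assessed value = $1,859,300 × 0.616 = $1,145,328.8
Briarton County: $1,145,328.8 × 0.0139 = $15,920.07032
Quailridge Township: $1,145,328.8 × 0.0012 = $1,374.39456
Community College District: $1,145,328.8 × 0.00553 = $6,333.668264
City of Calderon: $1,145,328.8 × 0.00596 = $6,826.159648
Levies subtotal = $30,454.292792
After credit = $30,454.292792 − $1,395 = $29,059.292792
Total = $29,059.292792 + $1,081 = $30,140.292792

$30,140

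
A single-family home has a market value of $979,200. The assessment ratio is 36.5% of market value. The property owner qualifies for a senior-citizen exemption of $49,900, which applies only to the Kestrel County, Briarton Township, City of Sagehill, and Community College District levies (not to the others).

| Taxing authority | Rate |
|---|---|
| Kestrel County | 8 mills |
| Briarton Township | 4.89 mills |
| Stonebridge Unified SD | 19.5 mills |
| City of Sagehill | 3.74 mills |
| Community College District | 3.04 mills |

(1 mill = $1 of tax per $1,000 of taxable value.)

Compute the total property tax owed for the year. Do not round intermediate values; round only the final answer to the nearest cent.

$13,018.14

Assessed value = $979,200 × 0.365 = $357,408
Kestrel County: ($357,408 − $49,900) × 0.008 = $307,508 × 0.008 = $2,460.064
Briarton Township: ($357,408 − $49,900) × 0.00489 = $307,508 × 0.00489 = $1,503.71412
Stonebridge Unified SD: $357,408 × 0.0195 = $6,969.456
City of Sagehill: ($357,408 − $49,900) × 0.00374 = $307,508 × 0.00374 = $1,150.07992
Community College District: ($357,408 − $49,900) × 0.00304 = $307,508 × 0.00304 = $934.82432
Total = $13,018.13836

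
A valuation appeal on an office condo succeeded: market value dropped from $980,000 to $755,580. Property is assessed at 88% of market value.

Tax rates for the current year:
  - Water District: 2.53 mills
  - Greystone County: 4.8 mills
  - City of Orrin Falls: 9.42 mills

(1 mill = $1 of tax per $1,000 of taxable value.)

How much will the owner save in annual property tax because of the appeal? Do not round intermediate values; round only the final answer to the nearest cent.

Old assessed value = $980,000 × 0.88 = $862,400
New assessed value = $755,580 × 0.88 = $664,910.4
Combined rate = 0.00253 + 0.0048 + 0.00942 = 0.01675
Old tax = $862,400 × 0.01675 = $14,445.2
New tax = $664,910.4 × 0.01675 = $11,137.2492
Reduction = $14,445.2 − $11,137.2492 = $3,307.9508

$3,307.95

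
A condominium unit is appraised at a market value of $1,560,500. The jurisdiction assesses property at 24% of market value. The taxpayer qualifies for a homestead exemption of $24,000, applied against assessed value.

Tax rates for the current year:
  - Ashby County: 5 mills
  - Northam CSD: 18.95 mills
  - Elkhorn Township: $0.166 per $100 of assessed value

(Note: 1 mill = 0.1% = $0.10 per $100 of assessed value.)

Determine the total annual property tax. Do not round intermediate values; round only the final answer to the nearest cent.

Assessed value = $1,560,500 × 0.24 = $374,520
Taxable value = $374,520 − $24,000 = $350,520
Ashby County: $350,520 × 0.005 = $1,752.6
Northam CSD: $350,520 × 0.01895 = $6,642.354
Elkhorn Township: $350,520 × 0.00166 = $581.8632
Total = $8,976.8172

$8,976.82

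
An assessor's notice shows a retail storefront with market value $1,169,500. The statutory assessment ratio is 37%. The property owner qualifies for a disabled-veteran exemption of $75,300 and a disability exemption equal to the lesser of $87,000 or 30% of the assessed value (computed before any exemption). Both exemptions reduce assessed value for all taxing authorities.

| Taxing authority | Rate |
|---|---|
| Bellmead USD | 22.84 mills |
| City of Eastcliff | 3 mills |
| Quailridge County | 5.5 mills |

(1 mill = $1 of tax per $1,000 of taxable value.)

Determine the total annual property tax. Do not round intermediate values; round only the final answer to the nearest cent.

$8,474.81

Assessed value = $1,169,500 × 0.37 = $432,715
Disability exemption = min($87,000, 30% × $432,715) = min($87,000, $129,814.5) = $87,000 (dollar cap binds)
Taxable value = $432,715 − $75,300 − $87,000 = $270,415
Bellmead USD: $270,415 × 0.02284 = $6,176.2786
City of Eastcliff: $270,415 × 0.003 = $811.245
Quailridge County: $270,415 × 0.0055 = $1,487.2825
Total = $8,474.8061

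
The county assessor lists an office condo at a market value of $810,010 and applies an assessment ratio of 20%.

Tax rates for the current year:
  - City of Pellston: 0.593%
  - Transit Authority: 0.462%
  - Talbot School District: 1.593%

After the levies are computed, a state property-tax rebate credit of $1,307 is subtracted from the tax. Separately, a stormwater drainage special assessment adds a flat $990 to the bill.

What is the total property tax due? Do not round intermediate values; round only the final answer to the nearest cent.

Assessed value = $810,010 × 0.2 = $162,002
City of Pellston: $162,002 × 0.00593 = $960.67186
Transit Authority: $162,002 × 0.00462 = $748.44924
Talbot School District: $162,002 × 0.01593 = $2,580.69186
Levies subtotal = $4,289.81296
After credit = $4,289.81296 − $1,307 = $2,982.81296
Total = $2,982.81296 + $990 = $3,972.81296

$3,972.81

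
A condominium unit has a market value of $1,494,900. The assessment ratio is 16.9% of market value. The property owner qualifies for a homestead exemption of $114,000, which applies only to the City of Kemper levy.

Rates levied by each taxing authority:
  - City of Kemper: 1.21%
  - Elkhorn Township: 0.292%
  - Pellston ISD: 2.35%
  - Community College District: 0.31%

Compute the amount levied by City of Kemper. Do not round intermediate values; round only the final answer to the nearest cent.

Assessed value = $1,494,900 × 0.169 = $252,638.1
City of Kemper taxable value = $252,638.1 − $114,000 = $138,638.1
City of Kemper levy = $138,638.1 × 0.0121 = $1,677.52101

$1,677.52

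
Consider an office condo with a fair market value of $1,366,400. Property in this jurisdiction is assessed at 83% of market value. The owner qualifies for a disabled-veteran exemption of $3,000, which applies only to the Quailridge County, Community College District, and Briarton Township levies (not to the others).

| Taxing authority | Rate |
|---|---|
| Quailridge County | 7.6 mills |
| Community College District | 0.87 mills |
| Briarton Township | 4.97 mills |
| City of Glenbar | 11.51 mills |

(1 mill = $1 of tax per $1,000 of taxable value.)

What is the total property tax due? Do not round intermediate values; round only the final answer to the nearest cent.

$28,255.77

Assessed value = $1,366,400 × 0.83 = $1,134,112
Quailridge County: ($1,134,112 − $3,000) × 0.0076 = $1,131,112 × 0.0076 = $8,596.4512
Community College District: ($1,134,112 − $3,000) × 0.00087 = $1,131,112 × 0.00087 = $984.06744
Briarton Township: ($1,134,112 − $3,000) × 0.00497 = $1,131,112 × 0.00497 = $5,621.62664
City of Glenbar: $1,134,112 × 0.01151 = $13,053.62912
Total = $28,255.7744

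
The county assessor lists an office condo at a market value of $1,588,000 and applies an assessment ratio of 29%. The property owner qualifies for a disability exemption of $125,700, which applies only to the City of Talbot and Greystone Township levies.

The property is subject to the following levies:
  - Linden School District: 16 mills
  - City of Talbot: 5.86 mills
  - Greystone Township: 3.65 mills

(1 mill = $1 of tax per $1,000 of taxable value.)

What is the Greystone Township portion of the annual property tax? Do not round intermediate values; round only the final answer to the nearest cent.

Assessed value = $1,588,000 × 0.29 = $460,520
Greystone Township taxable value = $460,520 − $125,700 = $334,820
Greystone Township levy = $334,820 × 0.00365 = $1,222.093

$1,222.09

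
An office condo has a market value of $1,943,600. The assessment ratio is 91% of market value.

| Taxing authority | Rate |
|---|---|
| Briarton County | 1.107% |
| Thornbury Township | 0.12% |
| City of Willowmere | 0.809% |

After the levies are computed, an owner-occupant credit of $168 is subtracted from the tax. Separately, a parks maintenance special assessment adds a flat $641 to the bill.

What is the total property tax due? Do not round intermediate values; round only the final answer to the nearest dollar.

Assessed value = $1,943,600 × 0.91 = $1,768,676
Briarton County: $1,768,676 × 0.01107 = $19,579.24332
Thornbury Township: $1,768,676 × 0.0012 = $2,122.4112
City of Willowmere: $1,768,676 × 0.00809 = $14,308.58884
Levies subtotal = $36,010.24336
After credit = $36,010.24336 − $168 = $35,842.24336
Total = $35,842.24336 + $641 = $36,483.24336

$36,483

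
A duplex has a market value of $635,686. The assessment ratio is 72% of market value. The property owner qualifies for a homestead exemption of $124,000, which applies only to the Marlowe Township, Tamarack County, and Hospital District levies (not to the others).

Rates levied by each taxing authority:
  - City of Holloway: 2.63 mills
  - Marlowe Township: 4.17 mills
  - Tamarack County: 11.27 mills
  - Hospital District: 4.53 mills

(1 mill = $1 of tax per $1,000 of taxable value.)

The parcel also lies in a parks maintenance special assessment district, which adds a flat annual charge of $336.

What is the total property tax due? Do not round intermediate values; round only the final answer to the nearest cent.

Assessed value = $635,686 × 0.72 = $457,693.92
City of Holloway: $457,693.92 × 0.00263 = $1,203.7350096
Marlowe Township: ($457,693.92 − $124,000) × 0.00417 = $333,693.92 × 0.00417 = $1,391.5036464
Tamarack County: ($457,693.92 − $124,000) × 0.01127 = $333,693.92 × 0.01127 = $3,760.7304784
Hospital District: ($457,693.92 − $124,000) × 0.00453 = $333,693.92 × 0.00453 = $1,511.6334576
Levies subtotal = $7,867.602592
Total = $7,867.602592 + $336 = $8,203.602592

$8,203.60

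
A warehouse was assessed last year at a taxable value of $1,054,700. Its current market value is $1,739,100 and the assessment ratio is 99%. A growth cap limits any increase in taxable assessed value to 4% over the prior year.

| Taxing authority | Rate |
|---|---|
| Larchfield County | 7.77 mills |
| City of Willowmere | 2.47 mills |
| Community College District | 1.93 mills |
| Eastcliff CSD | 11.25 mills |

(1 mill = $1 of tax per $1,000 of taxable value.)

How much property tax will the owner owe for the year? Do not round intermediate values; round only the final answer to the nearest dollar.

Uncapped assessed value = $1,739,100 × 0.99 = $1,721,709
Cap limit = $1,054,700 × 1.04 = $1,096,888
Taxable assessed value = min($1,721,709, $1,096,888) = $1,096,888 (cap binds)
Larchfield County: $1,096,888 × 0.00777 = $8,522.81976
City of Willowmere: $1,096,888 × 0.00247 = $2,709.31336
Community College District: $1,096,888 × 0.00193 = $2,116.99384
Eastcliff CSD: $1,096,888 × 0.01125 = $12,339.99
Total = $25,689.11696

$25,689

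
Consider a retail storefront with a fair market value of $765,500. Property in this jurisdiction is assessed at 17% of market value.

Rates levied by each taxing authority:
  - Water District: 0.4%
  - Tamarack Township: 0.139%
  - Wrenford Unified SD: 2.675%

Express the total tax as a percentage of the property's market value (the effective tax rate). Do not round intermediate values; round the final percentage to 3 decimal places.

0.546%

Assessed value = $765,500 × 0.17 = $130,135
Water District: $130,135 × 0.004 = $520.54
Tamarack Township: $130,135 × 0.00139 = $180.88765
Wrenford Unified SD: $130,135 × 0.02675 = $3,481.11125
Total tax = $4,182.5389
Effective rate = $4,182.5389 ÷ $765,500 = 0.546% of market value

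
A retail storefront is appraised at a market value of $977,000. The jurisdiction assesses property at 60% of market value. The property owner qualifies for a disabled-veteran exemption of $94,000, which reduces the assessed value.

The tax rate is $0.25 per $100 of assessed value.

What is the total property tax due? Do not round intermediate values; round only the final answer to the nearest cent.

$1,230.50

Assessed value = $977,000 × 0.6 = $586,200
Taxable value = $586,200 − $94,000 = $492,200
Tax = $492,200 × 0.0025 = $1,230.5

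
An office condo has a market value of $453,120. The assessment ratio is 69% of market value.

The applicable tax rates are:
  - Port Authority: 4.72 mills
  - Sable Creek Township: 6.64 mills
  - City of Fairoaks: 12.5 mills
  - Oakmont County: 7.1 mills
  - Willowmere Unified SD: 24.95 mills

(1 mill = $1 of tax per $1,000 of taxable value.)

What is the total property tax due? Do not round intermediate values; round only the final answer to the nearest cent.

Assessed value = $453,120 × 0.69 = $312,652.8
Port Authority: $312,652.8 × 0.00472 = $1,475.721216
Sable Creek Township: $312,652.8 × 0.00664 = $2,076.014592
City of Fairoaks: $312,652.8 × 0.0125 = $3,908.16
Oakmont County: $312,652.8 × 0.0071 = $2,219.83488
Willowmere Unified SD: $312,652.8 × 0.02495 = $7,800.68736
Total = $1,475.721216 + $2,076.014592 + $3,908.16 + $2,219.83488 + $7,800.68736 = $17,480.418048

$17,480.42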